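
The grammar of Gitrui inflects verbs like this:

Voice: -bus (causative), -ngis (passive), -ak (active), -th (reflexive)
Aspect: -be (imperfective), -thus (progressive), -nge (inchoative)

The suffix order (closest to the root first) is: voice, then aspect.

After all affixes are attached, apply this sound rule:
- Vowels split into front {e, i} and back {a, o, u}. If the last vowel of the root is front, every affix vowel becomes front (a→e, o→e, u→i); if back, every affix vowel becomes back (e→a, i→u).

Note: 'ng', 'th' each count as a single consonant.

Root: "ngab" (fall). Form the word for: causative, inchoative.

Attach voice causative -bus → ngabbus.
Attach aspect inchoative -nge → ngabbusnge.
Apply vowel harmony: ngabbusnge → ngabbusnga.

ngabbusnga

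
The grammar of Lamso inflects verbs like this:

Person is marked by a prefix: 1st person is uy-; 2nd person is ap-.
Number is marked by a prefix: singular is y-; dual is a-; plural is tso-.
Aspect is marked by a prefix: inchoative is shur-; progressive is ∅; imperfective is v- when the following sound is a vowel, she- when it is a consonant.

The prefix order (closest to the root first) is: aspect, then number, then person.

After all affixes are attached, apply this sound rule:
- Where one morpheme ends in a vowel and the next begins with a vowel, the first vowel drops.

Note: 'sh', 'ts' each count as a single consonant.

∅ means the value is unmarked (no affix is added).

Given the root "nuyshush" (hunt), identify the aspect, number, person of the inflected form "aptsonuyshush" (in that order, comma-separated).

Segment: ap-tso-nuyshush.
aspect: ∅ → progressive.
number: tso- → plural.
person: ap- → 2nd person.

progressive, plural, 2nd person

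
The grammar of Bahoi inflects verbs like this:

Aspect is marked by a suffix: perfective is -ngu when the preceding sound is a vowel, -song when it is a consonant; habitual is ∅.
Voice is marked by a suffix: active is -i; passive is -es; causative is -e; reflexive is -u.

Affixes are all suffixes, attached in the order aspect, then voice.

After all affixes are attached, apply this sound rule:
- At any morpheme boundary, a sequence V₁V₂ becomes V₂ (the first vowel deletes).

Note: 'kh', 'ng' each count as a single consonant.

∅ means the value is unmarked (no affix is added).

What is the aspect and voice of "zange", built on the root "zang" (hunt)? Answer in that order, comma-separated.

Segment: zang-e.
aspect: ∅ → habitual.
voice: -e → causative.

habitual, causative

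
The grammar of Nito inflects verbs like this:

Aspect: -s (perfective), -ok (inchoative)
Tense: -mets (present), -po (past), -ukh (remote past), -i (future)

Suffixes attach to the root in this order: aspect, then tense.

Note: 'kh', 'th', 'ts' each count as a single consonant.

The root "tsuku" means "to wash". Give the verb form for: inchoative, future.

tsukuoki

Attach aspect inchoative -ok → tsukuok.
Attach tense future -i → tsukuoki.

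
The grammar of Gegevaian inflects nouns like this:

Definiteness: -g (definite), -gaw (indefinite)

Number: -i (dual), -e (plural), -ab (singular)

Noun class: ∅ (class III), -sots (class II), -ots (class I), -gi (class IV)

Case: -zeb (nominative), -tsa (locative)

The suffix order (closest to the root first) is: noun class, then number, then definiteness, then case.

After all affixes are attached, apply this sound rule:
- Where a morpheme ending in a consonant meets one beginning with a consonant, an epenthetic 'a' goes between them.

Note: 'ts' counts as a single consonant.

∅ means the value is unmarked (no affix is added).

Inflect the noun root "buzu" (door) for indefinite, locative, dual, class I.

buzuotsigawatsa

Attach noun class class I -ots → buzuots.
Attach number dual -i → buzuotsi.
Attach definiteness indefinite -gaw → buzuotsigaw.
Attach case locative -tsa → buzuotsigawtsa.
Apply epenthesis: buzuotsigawtsa → buzuotsigawatsa.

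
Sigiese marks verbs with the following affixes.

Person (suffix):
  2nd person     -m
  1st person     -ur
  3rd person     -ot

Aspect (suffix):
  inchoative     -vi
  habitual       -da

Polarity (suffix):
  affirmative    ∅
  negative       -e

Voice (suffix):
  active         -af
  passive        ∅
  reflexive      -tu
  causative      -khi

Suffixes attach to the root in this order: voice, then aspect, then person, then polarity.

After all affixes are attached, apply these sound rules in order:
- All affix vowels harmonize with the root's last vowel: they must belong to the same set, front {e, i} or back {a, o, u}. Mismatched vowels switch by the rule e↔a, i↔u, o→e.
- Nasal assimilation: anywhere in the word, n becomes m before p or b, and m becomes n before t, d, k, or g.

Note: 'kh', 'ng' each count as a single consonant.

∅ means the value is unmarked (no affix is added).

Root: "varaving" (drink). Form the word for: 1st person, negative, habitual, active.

varavingefdeire

Attach voice active -af → varavingaf.
Attach aspect habitual -da → varavingafda.
Attach person 1st person -ur → varavingafdaur.
Attach polarity negative -e → varavingafdaure.
Apply vowel harmony: varavingafdaure → varavingefdeire.
Nasal assimilation: no change.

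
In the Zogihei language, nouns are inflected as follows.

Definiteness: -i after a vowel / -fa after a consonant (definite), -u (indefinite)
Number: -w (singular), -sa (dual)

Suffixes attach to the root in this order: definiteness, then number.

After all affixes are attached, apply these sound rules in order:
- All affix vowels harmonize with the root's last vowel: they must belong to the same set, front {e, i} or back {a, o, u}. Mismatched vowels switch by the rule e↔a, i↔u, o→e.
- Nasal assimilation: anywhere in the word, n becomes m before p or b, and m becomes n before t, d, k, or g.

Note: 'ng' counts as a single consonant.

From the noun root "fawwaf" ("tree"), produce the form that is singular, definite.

fawwaffaw

Attach definiteness definite -fa (after consonant 'f') → fawwaffa.
Attach number singular -w → fawwaffaw.
Vowel harmony: no change.
Nasal assimilation: no change.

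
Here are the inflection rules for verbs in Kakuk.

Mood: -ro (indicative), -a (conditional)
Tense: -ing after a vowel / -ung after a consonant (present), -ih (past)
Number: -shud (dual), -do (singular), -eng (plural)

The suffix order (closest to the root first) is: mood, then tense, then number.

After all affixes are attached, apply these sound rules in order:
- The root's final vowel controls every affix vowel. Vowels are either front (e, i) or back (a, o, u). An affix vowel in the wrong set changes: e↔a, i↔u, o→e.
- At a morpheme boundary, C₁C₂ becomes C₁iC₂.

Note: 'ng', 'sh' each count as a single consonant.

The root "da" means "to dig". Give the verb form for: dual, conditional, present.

daaungishud

Attach mood conditional -a → daa.
Attach tense present -ing (after vowel 'a') → daaing.
Attach number dual -shud → daaingshud.
Apply vowel harmony: daaingshud → daaungshud.
Apply epenthesis: daaungshud → daaungishud.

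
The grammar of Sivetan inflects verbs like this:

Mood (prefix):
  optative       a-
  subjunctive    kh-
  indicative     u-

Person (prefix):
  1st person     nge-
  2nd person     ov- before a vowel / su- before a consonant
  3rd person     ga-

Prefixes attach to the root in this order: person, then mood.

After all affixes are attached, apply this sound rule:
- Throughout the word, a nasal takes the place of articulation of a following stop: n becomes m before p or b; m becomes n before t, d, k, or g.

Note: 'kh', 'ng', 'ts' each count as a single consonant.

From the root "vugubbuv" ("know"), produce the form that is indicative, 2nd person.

usuvugubbuv

Attach person 2nd person su- (before consonant 'v') → suvugubbuv.
Attach mood indicative u- → usuvugubbuv.
Nasal assimilation: no change.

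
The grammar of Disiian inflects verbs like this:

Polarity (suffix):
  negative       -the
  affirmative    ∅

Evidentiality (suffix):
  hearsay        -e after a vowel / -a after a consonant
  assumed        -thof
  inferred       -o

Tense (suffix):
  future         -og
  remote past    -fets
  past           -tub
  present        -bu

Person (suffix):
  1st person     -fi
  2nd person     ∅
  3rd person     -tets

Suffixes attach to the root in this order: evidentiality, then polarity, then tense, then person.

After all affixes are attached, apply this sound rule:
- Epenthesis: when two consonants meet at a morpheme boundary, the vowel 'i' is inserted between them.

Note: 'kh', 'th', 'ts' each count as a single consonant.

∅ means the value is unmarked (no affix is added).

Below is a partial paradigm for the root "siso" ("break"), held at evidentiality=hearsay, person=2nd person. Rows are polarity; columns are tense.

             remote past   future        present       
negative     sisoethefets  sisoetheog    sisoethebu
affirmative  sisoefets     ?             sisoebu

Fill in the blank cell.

Attach evidentiality hearsay -e (after vowel 'o') → sisoe.
polarity = affirmative: zero marking, form stays sisoe.
Attach tense future -og → sisoeog.
person = 2nd person: zero marking, form stays sisoeog.
Epenthesis: no change.

sisoeog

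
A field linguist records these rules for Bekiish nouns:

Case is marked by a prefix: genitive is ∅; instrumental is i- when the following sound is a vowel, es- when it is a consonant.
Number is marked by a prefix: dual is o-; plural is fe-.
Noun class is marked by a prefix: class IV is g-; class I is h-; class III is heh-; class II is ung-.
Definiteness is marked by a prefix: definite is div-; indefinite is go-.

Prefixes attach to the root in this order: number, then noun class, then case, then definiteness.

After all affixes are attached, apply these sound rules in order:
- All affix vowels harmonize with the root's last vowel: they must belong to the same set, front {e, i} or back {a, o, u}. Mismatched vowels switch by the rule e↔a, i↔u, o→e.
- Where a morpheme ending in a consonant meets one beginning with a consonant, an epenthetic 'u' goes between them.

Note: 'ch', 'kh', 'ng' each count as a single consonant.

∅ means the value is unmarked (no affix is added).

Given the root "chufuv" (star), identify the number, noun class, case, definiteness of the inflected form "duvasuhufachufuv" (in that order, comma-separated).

Segment: div-es-h-fe-chufuv.
number: fe- → plural.
noun class: h- → class I.
case: i/es- → instrumental.
definiteness: div- → definite.

plural, class I, instrumental, definite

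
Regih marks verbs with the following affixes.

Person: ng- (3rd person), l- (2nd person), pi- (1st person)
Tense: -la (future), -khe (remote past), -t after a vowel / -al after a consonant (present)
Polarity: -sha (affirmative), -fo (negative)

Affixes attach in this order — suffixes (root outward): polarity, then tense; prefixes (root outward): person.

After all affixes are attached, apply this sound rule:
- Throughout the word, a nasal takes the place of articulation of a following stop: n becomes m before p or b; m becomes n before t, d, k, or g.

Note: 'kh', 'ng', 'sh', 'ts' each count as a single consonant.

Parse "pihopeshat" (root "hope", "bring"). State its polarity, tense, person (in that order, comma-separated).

Segment: pi-hope-sha-t.
polarity: -sha → affirmative.
tense: -t/al → present.
person: pi- → 1st person.

affirmative, present, 1st person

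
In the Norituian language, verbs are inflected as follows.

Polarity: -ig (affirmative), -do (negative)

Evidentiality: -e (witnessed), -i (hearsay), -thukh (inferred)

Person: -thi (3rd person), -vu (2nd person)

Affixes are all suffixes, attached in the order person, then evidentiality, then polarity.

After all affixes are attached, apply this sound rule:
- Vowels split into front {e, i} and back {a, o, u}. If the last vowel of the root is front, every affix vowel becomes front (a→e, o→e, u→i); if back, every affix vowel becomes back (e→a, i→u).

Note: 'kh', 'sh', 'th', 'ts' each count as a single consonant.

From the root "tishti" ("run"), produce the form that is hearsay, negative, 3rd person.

tishtithiide

Attach person 3rd person -thi → tishtithi.
Attach evidentiality hearsay -i → tishtithii.
Attach polarity negative -do → tishtithiido.
Apply vowel harmony: tishtithiido → tishtithiide.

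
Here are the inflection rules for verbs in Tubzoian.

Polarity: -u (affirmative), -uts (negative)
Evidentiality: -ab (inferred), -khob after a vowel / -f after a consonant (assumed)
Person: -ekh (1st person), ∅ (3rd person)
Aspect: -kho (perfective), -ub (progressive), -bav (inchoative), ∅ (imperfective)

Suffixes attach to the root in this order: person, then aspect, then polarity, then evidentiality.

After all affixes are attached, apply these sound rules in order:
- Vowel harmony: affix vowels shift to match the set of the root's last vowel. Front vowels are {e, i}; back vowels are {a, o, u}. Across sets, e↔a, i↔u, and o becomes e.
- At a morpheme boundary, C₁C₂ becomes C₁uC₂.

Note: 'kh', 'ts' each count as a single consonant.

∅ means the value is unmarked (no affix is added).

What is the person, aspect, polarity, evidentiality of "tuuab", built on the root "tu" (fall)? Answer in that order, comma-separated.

3rd person, imperfective, affirmative, inferred

Segment: tu-u-ab.
person: ∅ → 3rd person.
aspect: ∅ → imperfective.
polarity: -u → affirmative.
evidentiality: -ab → inferred.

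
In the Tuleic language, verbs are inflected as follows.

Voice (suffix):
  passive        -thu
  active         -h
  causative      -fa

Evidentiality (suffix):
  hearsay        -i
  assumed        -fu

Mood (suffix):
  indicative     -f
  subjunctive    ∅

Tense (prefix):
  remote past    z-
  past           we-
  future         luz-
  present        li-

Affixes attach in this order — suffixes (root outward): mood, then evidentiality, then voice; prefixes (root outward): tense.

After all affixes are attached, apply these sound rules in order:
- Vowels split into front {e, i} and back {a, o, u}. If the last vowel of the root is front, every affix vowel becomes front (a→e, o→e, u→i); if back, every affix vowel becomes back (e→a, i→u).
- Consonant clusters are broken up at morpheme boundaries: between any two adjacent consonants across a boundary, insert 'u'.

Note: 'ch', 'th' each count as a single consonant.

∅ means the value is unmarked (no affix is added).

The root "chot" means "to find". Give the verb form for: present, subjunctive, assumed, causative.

luchotufufa

Attach tense present li- → lichot.
mood = subjunctive: zero marking, form stays lichot.
Attach evidentiality assumed -fu → lichotfu.
Attach voice causative -fa → lichotfufa.
Apply vowel harmony: lichotfufa → luchotfufa.
Apply epenthesis: luchotfufa → luchotufufa.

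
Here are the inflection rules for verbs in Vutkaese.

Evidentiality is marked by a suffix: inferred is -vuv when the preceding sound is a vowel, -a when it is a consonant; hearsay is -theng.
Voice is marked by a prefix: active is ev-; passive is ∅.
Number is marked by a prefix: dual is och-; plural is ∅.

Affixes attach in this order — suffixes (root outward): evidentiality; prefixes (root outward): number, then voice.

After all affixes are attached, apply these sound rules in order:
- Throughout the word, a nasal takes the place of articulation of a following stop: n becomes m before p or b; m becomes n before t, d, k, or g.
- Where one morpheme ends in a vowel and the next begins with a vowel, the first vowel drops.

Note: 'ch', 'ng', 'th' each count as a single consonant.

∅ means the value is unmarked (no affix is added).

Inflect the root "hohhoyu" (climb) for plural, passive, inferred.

number = plural: zero marking, form stays hohhoyu.
voice = passive: zero marking, form stays hohhoyu.
Attach evidentiality inferred -vuv (after vowel 'u') → hohhoyuvuv.
Nasal assimilation: no change.
Vowel deletion: no change.

hohhoyuvuv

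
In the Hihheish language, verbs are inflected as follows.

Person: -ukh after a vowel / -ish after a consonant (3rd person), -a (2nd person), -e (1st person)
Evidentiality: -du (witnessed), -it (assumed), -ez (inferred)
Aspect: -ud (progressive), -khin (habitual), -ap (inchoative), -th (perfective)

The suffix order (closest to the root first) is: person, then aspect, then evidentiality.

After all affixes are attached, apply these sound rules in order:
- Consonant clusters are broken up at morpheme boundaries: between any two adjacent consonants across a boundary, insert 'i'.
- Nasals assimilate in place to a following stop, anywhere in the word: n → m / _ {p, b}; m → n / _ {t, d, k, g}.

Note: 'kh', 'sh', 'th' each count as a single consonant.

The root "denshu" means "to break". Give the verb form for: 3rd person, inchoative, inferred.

denshuukhapez

Attach person 3rd person -ukh (after vowel 'u') → denshuukh.
Attach aspect inchoative -ap → denshuukhap.
Attach evidentiality inferred -ez → denshuukhapez.
Epenthesis: no change.
Nasal assimilation: no change.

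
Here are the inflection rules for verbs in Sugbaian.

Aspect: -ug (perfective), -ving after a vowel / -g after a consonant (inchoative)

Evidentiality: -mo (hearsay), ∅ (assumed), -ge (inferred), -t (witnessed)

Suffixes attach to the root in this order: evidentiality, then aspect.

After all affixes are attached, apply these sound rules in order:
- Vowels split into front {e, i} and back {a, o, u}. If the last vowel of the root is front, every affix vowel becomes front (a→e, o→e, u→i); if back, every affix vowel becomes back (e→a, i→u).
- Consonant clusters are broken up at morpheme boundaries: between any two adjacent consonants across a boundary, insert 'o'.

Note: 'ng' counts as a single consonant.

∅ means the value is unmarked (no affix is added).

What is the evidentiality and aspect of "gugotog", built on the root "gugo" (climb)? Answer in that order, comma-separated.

Segment: gugo-t-g.
evidentiality: -t → witnessed.
aspect: -ving/g → inchoative.

witnessed, inchoative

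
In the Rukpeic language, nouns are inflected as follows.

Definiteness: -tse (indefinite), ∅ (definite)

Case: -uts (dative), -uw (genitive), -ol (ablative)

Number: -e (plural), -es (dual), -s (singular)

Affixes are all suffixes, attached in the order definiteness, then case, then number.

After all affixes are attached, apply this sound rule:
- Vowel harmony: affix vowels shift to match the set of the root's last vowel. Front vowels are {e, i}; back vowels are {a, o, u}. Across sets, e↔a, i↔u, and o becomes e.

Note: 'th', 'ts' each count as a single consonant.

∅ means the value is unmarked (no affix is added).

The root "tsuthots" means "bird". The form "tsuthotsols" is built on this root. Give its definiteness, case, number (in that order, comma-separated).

Segment: tsuthots-ol-s.
definiteness: ∅ → definite.
case: -ol → ablative.
number: -s → singular.

definite, ablative, singular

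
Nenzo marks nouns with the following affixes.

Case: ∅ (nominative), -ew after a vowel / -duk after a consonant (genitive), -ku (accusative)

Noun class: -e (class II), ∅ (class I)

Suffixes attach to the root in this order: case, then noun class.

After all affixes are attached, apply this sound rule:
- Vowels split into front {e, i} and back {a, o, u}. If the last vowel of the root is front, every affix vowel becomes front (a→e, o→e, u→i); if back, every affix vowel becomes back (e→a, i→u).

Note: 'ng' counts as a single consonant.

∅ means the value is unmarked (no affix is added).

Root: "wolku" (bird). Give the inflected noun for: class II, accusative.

wolkukua

Attach case accusative -ku → wolkuku.
Attach noun class class II -e → wolkukue.
Apply vowel harmony: wolkukue → wolkukua.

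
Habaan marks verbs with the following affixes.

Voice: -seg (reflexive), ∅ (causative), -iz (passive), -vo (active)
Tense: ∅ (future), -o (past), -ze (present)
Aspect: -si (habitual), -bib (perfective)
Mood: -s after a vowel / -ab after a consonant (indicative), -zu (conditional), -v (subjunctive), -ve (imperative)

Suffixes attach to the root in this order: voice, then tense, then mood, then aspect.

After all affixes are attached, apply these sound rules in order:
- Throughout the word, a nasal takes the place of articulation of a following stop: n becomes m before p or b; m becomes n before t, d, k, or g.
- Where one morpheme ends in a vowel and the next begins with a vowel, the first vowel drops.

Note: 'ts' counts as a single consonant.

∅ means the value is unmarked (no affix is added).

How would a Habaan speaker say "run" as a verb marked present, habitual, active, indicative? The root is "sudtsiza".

Attach voice active -vo → sudtsizavo.
Attach tense present -ze → sudtsizavoze.
Attach mood indicative -s (after vowel 'e') → sudtsizavozes.
Attach aspect habitual -si → sudtsizavozessi.
Nasal assimilation: no change.
Vowel deletion: no change.

sudtsizavozessi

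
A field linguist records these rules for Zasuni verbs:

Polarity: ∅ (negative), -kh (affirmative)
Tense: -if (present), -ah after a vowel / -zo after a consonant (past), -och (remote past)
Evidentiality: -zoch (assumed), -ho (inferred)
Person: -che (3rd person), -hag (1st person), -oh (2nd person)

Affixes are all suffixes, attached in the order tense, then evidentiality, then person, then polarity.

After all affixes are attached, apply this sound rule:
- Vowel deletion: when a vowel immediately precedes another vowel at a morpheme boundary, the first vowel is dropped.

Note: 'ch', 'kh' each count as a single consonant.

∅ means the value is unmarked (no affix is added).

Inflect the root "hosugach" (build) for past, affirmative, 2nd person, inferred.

hosugachzohohkh

Attach tense past -zo (after consonant 'ch') → hosugachzo.
Attach evidentiality inferred -ho → hosugachzoho.
Attach person 2nd person -oh → hosugachzohooh.
Attach polarity affirmative -kh → hosugachzohoohkh.
Apply vowel deletion: hosugachzohoohkh → hosugachzohohkh.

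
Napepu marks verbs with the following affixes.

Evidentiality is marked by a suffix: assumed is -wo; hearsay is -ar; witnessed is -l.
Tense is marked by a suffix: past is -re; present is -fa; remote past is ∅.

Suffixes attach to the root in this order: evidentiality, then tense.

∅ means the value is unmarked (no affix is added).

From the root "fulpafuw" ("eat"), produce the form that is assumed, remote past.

Attach evidentiality assumed -wo → fulpafuwwo.
tense = remote past: zero marking, form stays fulpafuwwo.

fulpafuwwo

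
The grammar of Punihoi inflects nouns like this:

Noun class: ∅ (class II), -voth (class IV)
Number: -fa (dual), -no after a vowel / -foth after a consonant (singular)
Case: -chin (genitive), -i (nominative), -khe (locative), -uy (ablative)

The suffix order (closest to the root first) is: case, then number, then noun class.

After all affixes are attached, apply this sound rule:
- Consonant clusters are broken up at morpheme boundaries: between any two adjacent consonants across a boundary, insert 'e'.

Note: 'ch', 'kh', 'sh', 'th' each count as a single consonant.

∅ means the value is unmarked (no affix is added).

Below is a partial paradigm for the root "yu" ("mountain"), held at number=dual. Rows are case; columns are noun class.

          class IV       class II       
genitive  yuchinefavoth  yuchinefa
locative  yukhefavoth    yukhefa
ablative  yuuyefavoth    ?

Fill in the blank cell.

yuuyefa

Attach case ablative -uy → yuuy.
Attach number dual -fa → yuuyfa.
noun class = class II: zero marking, form stays yuuyfa.
Apply epenthesis: yuuyfa → yuuyefa.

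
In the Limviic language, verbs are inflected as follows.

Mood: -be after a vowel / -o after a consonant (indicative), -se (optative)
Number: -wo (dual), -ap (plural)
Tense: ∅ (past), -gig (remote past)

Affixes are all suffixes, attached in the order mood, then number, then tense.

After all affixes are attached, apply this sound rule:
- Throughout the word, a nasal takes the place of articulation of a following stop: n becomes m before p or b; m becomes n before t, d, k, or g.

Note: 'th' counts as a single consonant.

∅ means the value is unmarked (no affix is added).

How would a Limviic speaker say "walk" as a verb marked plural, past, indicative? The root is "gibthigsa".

Attach mood indicative -be (after vowel 'a') → gibthigsabe.
Attach number plural -ap → gibthigsabeap.
tense = past: zero marking, form stays gibthigsabeap.
Nasal assimilation: no change.

gibthigsabeap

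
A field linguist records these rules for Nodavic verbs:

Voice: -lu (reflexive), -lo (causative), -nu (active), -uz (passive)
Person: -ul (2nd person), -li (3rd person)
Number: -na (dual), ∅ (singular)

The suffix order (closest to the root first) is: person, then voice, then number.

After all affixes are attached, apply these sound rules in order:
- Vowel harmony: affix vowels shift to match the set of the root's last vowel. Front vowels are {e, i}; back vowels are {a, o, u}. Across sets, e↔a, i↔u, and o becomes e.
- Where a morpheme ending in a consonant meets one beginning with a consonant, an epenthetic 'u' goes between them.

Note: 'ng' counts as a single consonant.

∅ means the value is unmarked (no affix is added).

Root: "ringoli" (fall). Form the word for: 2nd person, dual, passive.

Attach person 2nd person -ul → ringoliul.
Attach voice passive -uz → ringoliuluz.
Attach number dual -na → ringoliuluzna.
Apply vowel harmony: ringoliuluzna → ringoliilizne.
Apply epenthesis: ringoliilizne → ringoliilizune.

ringoliilizune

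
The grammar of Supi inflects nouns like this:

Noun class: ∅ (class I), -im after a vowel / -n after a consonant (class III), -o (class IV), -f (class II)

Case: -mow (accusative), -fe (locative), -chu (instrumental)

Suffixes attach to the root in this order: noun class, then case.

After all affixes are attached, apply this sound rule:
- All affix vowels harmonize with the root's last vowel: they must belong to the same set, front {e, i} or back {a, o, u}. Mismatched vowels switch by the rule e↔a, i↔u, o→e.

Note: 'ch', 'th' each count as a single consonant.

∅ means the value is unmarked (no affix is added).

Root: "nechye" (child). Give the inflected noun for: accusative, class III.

nechyeimmew

Attach noun class class III -im (after vowel 'e') → nechyeim.
Attach case accusative -mow → nechyeimmow.
Apply vowel harmony: nechyeimmow → nechyeimmew.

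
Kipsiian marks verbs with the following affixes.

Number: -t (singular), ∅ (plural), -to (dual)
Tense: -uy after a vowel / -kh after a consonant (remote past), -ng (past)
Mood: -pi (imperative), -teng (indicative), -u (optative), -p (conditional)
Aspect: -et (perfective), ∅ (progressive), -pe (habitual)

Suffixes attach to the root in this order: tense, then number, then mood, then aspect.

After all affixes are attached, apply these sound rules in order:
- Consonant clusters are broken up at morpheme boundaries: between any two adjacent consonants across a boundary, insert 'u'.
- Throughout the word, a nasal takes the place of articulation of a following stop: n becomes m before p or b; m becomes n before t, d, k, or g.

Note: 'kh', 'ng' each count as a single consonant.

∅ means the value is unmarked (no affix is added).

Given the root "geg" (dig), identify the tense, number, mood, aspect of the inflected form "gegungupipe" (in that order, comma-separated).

past, plural, imperative, habitual

Segment: geg-ng-pi-pe.
tense: -ng → past.
number: ∅ → plural.
mood: -pi → imperative.
aspect: -pe → habitual.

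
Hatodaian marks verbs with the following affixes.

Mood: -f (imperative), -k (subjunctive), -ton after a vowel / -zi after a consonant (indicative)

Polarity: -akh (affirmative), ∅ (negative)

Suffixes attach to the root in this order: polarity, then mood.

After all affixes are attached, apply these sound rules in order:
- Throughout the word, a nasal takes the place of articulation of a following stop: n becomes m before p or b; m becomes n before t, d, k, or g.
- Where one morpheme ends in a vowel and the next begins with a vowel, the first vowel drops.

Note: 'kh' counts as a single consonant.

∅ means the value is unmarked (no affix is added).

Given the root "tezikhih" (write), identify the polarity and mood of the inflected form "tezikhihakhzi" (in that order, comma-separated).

Segment: tezikhih-akh-zi.
polarity: -akh → affirmative.
mood: -ton/zi → indicative.

affirmative, indicative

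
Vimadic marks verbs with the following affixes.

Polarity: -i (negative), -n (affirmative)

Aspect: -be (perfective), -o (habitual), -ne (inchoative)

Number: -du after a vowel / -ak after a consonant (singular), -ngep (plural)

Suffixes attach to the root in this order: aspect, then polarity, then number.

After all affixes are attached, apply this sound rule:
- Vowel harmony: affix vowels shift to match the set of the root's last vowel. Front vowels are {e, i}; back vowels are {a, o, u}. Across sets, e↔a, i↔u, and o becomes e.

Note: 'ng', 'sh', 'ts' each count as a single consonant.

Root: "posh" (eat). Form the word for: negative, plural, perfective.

poshbaungap

Attach aspect perfective -be → poshbe.
Attach polarity negative -i → poshbei.
Attach number plural -ngep → poshbeingep.
Apply vowel harmony: poshbeingep → poshbaungap.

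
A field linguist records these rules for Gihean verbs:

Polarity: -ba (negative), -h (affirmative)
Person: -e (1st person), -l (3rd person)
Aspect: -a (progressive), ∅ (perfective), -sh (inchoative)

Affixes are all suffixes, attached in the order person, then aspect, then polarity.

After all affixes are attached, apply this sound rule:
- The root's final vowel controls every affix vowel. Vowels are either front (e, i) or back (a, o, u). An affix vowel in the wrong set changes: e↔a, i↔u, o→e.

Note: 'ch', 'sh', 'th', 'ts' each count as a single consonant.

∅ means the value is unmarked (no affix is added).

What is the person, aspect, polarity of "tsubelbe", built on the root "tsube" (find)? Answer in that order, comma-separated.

3rd person, perfective, negative

Segment: tsube-l-ba.
person: -l → 3rd person.
aspect: ∅ → perfective.
polarity: -ba → negative.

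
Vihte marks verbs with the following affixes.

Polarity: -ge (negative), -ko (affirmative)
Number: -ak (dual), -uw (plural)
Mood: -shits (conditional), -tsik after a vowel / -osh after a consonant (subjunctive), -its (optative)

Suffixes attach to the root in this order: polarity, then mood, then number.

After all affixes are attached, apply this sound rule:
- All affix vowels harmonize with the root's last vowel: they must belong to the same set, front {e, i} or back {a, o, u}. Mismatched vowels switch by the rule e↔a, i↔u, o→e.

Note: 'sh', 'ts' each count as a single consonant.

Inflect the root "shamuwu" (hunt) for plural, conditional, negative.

shamuwugashutsuw

Attach polarity negative -ge → shamuwuge.
Attach mood conditional -shits → shamuwugeshits.
Attach number plural -uw → shamuwugeshitsuw.
Apply vowel harmony: shamuwugeshitsuw → shamuwugashutsuw.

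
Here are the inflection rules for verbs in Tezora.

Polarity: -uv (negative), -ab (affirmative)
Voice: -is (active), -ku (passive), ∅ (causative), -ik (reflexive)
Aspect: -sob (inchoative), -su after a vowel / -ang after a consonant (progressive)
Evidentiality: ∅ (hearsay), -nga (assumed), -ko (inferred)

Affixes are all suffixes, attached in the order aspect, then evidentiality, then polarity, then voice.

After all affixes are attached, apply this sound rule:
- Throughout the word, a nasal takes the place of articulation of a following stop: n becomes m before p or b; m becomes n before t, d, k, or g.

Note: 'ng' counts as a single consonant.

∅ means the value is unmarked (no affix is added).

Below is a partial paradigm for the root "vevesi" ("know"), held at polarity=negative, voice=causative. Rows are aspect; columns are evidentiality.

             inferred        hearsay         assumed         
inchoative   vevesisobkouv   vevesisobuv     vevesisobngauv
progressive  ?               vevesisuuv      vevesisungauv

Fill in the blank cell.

Attach aspect progressive -su (after vowel 'i') → vevesisu.
Attach evidentiality inferred -ko → vevesisuko.
Attach polarity negative -uv → vevesisukouv.
voice = causative: zero marking, form stays vevesisukouv.
Nasal assimilation: no change.

vevesisukouv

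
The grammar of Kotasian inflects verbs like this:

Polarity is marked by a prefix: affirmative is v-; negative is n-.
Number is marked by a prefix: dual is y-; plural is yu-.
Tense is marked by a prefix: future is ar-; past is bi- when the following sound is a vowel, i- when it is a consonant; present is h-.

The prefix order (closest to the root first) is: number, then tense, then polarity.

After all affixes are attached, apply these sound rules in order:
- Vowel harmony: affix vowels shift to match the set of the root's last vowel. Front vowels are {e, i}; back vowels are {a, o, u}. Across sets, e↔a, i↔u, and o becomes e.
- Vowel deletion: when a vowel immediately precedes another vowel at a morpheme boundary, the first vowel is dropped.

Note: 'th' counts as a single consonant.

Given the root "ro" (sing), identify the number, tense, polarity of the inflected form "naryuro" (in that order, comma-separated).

Segment: n-ar-yu-ro.
number: yu- → plural.
tense: ar- → future.
polarity: n- → negative.

plural, future, negative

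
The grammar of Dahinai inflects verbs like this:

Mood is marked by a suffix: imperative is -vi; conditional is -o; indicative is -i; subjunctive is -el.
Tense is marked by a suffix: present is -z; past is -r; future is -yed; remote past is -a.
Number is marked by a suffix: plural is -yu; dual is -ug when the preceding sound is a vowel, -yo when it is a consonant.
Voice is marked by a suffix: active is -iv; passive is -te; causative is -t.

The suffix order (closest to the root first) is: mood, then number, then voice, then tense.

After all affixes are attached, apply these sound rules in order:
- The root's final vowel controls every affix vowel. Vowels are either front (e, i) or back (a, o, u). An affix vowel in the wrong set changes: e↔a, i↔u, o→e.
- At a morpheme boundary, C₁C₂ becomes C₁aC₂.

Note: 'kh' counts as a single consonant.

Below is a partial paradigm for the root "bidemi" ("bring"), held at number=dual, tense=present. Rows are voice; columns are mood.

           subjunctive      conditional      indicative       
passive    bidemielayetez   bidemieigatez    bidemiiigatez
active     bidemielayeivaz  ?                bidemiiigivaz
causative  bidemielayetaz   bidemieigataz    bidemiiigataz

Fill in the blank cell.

Attach mood conditional -o → bidemio.
Attach number dual -ug (after vowel 'o') → bidemioug.
Attach voice active -iv → bidemiougiv.
Attach tense present -z → bidemiougivz.
Apply vowel harmony: bidemiougivz → bidemieigivz.
Apply epenthesis: bidemieigivz → bidemieigivaz.

bidemieigivaz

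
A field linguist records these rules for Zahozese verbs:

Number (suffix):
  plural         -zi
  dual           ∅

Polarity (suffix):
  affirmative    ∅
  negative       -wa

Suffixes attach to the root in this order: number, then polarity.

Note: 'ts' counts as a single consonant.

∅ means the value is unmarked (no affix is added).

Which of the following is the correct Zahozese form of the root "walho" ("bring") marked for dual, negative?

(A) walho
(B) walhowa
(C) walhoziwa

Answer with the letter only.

number = dual: zero marking, form stays walho.
Attach polarity negative -wa → walhowa.
So the correct form is walhowa, option (B).
(A) walho is wrong: it uses affirmative instead of negative for polarity.
(C) walhoziwa is wrong: it uses plural instead of dual for number.

B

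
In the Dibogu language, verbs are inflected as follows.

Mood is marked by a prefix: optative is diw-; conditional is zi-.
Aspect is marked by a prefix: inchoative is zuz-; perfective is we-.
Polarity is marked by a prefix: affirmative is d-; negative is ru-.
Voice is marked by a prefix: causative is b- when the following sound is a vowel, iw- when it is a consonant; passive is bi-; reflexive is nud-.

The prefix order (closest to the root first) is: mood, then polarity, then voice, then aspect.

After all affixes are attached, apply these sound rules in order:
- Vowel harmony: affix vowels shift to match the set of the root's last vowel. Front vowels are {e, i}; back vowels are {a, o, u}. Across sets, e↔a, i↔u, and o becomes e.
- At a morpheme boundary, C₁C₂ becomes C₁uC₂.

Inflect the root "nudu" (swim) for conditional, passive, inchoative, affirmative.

Attach mood conditional zi- → zinudu.
Attach polarity affirmative d- → dzinudu.
Attach voice passive bi- → bidzinudu.
Attach aspect inchoative zuz- → zuzbidzinudu.
Apply vowel harmony: zuzbidzinudu → zuzbudzunudu.
Apply epenthesis: zuzbudzunudu → zuzubuduzunudu.

zuzubuduzunudu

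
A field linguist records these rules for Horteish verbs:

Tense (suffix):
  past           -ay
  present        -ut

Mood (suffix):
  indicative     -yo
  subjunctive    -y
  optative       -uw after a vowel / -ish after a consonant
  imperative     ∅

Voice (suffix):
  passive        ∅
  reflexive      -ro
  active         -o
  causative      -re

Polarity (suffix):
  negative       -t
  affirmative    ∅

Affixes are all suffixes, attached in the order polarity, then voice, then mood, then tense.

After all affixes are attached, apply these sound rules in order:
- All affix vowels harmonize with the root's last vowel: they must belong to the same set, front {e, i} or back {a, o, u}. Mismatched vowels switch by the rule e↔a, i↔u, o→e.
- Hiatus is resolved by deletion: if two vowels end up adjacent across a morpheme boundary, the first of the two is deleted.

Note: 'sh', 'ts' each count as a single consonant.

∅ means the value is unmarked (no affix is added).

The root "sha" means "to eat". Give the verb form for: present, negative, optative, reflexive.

Attach polarity negative -t → shat.
Attach voice reflexive -ro → shatro.
Attach mood optative -uw (after vowel 'o') → shatrouw.
Attach tense present -ut → shatrouwut.
Vowel harmony: no change.
Apply vowel deletion: shatrouwut → shatruwut.

shatruwut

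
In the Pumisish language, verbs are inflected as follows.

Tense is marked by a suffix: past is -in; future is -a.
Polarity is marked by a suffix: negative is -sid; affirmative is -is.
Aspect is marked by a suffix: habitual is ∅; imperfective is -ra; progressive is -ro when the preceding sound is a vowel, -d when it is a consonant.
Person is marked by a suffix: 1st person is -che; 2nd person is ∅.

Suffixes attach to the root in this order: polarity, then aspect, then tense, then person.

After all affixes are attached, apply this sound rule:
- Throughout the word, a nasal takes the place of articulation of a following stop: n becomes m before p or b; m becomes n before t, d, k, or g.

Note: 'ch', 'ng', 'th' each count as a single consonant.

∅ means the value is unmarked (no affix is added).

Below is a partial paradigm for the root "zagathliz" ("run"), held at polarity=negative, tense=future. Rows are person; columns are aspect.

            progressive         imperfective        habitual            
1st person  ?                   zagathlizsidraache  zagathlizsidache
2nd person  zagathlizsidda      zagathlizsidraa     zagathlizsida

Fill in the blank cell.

zagathlizsiddache

Attach polarity negative -sid → zagathlizsid.
Attach aspect progressive -d (after consonant 'd') → zagathlizsidd.
Attach tense future -a → zagathlizsidda.
Attach person 1st person -che → zagathlizsiddache.
Nasal assimilation: no change.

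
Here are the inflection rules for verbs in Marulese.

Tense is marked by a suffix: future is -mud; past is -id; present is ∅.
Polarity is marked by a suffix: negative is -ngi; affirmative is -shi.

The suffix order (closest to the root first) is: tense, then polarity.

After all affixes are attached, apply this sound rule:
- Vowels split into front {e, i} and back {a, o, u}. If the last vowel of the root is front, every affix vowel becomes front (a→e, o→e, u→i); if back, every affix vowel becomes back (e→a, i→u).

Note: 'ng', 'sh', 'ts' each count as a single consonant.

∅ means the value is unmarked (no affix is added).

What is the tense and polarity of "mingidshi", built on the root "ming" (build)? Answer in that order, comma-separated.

past, affirmative

Segment: ming-id-shi.
tense: -id → past.
polarity: -shi → affirmative.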